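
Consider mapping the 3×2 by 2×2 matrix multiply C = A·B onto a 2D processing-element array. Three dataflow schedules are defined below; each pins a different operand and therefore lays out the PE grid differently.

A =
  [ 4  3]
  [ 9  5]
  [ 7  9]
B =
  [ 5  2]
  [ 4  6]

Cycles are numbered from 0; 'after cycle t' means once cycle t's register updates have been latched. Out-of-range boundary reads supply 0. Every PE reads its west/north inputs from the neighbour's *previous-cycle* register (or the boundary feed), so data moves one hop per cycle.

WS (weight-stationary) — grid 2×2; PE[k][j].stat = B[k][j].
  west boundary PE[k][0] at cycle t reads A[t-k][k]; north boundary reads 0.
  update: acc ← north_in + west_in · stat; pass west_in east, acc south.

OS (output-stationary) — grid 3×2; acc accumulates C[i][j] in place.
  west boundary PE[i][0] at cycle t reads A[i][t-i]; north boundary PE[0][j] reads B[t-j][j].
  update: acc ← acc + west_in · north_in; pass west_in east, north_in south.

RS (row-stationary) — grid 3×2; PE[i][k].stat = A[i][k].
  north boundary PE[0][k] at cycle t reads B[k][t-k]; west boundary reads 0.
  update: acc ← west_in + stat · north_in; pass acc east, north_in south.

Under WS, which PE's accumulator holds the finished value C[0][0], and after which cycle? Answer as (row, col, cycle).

(row, col, cycle) = (1, 0, 1)

WS: C[0][0] accumulates in PE[1][0]:
  after 0 — PE[1][0] acc=0, pass-E 0, pass-S 0
  after 1 — PE[1][0] acc=32, pass-E 3, pass-S 32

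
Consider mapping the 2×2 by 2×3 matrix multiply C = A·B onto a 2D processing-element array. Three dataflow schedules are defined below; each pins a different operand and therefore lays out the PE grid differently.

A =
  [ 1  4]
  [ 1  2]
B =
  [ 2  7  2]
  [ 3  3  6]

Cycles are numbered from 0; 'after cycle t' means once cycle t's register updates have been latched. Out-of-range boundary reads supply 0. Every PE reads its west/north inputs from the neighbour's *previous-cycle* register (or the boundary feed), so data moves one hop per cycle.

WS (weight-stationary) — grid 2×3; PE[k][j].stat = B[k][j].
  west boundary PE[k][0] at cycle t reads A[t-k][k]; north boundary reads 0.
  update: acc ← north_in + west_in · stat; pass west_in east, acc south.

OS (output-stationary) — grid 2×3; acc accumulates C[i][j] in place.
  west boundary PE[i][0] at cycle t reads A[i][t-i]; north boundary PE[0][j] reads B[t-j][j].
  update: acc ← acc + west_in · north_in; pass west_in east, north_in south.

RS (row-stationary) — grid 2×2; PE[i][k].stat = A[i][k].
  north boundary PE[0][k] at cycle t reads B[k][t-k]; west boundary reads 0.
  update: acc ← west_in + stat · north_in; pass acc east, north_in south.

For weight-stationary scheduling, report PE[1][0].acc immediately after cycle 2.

PE[1][0].acc = 8

Tracing WS — 2×3 array, target PE[1][0]:
  [0] (0,0) acc=2 (h:1 v:2)
  [0] (1,0) acc=0 (h:0 v:0)
  [1] (0,0) acc=2 (h:1 v:2)
  [1] (1,0) acc=14 (h:4 v:14)
  [2] (0,0) acc=0 (h:0 v:0)
  [2] (1,0) acc=8 (h:2 v:8)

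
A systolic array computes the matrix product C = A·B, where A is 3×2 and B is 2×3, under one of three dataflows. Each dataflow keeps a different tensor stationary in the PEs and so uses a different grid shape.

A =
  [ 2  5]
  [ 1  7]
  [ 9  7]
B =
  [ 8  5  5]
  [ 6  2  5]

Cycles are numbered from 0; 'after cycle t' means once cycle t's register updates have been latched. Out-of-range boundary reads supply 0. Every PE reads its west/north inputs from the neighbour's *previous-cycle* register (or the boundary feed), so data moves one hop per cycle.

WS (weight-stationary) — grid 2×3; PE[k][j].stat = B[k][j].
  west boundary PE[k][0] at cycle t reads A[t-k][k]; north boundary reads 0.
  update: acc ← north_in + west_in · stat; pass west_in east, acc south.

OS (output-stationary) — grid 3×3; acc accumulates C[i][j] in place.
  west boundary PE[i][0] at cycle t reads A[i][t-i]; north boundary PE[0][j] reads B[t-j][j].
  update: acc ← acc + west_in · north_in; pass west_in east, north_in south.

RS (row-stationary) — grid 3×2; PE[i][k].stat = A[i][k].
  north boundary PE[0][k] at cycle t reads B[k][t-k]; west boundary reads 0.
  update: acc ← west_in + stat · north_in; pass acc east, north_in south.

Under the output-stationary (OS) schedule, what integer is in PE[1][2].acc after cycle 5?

OS 3×3: PE[1][2] cycle-by-cycle (with neighbour feeds):
  t=0 PE[0][2]: acc=0 h=0 v=0
  t=0 PE[1][1]: acc=0 h=0 v=0
  t=0 PE[1][2]: acc=0 h=0 v=0
  t=1 PE[0][2]: acc=0 h=0 v=0
  t=1 PE[1][1]: acc=0 h=0 v=0
  t=1 PE[1][2]: acc=0 h=0 v=0
  t=2 PE[0][2]: acc=10 h=2 v=5
  t=2 PE[1][1]: acc=5 h=1 v=5
  t=2 PE[1][2]: acc=0 h=0 v=0
  t=3 PE[0][2]: acc=35 h=5 v=5
  t=3 PE[1][1]: acc=19 h=7 v=2
  t=3 PE[1][2]: acc=5 h=1 v=5
  t=4 PE[0][2]: acc=35 h=0 v=0
  t=4 PE[1][1]: acc=19 h=0 v=0
  t=4 PE[1][2]: acc=40 h=7 v=5
  t=5 PE[0][2]: acc=35 h=0 v=0
  t=5 PE[1][1]: acc=19 h=0 v=0
  t=5 PE[1][2]: acc=40 h=0 v=0

PE[1][2].acc = 40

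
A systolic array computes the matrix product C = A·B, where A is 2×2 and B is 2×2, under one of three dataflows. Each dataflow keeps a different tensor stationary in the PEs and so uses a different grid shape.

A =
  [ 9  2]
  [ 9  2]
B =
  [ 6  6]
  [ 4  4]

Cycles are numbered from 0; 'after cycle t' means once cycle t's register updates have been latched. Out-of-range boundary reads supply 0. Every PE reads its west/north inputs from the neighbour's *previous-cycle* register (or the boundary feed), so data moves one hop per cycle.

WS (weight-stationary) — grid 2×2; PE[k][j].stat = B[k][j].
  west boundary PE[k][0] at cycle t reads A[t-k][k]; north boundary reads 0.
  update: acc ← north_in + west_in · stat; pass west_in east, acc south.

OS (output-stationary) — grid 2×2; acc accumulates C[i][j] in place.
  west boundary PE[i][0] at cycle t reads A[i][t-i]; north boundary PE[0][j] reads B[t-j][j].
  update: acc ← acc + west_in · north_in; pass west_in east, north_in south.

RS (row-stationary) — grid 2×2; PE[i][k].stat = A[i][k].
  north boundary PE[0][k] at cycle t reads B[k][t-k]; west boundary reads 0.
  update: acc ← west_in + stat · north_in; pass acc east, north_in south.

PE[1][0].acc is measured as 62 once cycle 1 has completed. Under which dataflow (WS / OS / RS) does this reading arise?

dataflow = WS

— WS: 2×2; PE[1][0] trace:
  c0 r1c0: 0 / 0 / 0
  c1 r1c0: 62 / 2 / 62
— OS: 2×2; PE[1][0] trace:
  c0 r1c0: 0 / 0 / 0
  c1 r1c0: 54 / 9 / 6
— RS: 2×2; PE[1][0] trace:
  c0 r1c0: 0 / 0 / 0
  c1 r1c0: 54 / 54 / 6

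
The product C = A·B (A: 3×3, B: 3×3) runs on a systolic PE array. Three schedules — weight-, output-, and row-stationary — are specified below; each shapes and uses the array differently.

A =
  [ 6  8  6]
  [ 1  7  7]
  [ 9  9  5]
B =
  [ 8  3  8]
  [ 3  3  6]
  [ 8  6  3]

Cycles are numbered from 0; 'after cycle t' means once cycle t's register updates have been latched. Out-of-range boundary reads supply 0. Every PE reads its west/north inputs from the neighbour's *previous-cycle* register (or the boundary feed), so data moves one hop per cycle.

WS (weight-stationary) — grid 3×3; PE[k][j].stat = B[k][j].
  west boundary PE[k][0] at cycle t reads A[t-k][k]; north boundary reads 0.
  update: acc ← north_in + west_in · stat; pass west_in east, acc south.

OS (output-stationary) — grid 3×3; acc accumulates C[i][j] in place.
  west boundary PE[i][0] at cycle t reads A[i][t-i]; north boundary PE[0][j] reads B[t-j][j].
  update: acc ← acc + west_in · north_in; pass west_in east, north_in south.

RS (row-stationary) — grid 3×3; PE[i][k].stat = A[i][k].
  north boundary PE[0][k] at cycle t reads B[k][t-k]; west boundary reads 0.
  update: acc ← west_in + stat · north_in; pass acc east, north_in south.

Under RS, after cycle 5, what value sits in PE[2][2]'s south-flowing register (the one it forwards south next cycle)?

register = 6

Tracing RS — 3×3 array, target PE[2][2]:
  c0 r1c2: 0 / 0 / 0
  c0 r2c1: 0 / 0 / 0
  c0 r2c2: 0 / 0 / 0
  c1 r1c2: 0 / 0 / 0
  c1 r2c1: 0 / 0 / 0
  c1 r2c2: 0 / 0 / 0
  c2 r1c2: 0 / 0 / 0
  c2 r2c1: 0 / 0 / 0
  c2 r2c2: 0 / 0 / 0
  c3 r1c2: 85 / 85 / 8
  c3 r2c1: 99 / 99 / 3
  c3 r2c2: 0 / 0 / 0
  c4 r1c2: 66 / 66 / 6
  c4 r2c1: 54 / 54 / 3
  c4 r2c2: 139 / 139 / 8
  c5 r1c2: 71 / 71 / 3
  c5 r2c1: 126 / 126 / 6
  c5 r2c2: 84 / 84 / 6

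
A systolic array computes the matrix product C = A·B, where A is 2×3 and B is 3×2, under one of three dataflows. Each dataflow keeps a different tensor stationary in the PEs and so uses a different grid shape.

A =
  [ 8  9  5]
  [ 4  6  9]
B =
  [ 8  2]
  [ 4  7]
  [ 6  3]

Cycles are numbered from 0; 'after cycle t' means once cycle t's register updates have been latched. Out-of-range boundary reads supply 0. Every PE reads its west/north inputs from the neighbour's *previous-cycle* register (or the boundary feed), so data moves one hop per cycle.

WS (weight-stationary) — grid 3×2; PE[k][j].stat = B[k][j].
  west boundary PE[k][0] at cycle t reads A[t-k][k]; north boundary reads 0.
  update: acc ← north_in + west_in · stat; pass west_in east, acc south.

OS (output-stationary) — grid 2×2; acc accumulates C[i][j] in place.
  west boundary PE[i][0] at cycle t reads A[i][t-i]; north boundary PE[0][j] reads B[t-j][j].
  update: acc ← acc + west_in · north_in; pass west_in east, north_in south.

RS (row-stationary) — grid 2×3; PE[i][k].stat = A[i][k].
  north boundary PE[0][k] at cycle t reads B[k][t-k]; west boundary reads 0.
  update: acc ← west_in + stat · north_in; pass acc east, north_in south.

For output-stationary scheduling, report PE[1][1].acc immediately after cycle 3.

OS on a 2×2 grid — tracing PE[1][1] and its feeders:
  step 0 · PE0,1: acc=0; fwd→0 fwd↓0
  step 0 · PE1,0: acc=0; fwd→0 fwd↓0
  step 0 · PE1,1: acc=0; fwd→0 fwd↓0
  step 1 · PE0,1: acc=16; fwd→8 fwd↓2
  step 1 · PE1,0: acc=32; fwd→4 fwd↓8
  step 1 · PE1,1: acc=0; fwd→0 fwd↓0
  step 2 · PE0,1: acc=79; fwd→9 fwd↓7
  step 2 · PE1,0: acc=56; fwd→6 fwd↓4
  step 2 · PE1,1: acc=8; fwd→4 fwd↓2
  step 3 · PE0,1: acc=94; fwd→5 fwd↓3
  step 3 · PE1,0: acc=110; fwd→9 fwd↓6
  step 3 · PE1,1: acc=50; fwd→6 fwd↓7

PE[1][1].acc = 50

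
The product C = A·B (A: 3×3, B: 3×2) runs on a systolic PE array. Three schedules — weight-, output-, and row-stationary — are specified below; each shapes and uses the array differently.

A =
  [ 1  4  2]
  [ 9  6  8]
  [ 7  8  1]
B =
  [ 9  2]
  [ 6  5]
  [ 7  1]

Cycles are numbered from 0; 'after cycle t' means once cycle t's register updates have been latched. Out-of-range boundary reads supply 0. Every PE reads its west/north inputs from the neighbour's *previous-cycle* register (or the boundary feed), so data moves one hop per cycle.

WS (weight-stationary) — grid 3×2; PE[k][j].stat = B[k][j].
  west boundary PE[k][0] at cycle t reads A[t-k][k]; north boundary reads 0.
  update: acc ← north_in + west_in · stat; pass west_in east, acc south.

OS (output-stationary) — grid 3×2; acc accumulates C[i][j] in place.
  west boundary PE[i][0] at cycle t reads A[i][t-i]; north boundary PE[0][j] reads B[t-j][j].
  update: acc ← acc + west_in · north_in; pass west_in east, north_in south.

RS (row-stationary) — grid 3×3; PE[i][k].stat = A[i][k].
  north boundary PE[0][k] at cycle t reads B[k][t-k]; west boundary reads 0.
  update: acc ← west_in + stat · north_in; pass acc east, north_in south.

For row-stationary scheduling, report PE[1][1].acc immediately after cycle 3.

PE[1][1].acc = 48

RS (3×3). Following PE[1][1] plus its west/north inputs:
  cycle 0: PE[0][1] → acc 0, east 0, south 0
  cycle 0: PE[1][0] → acc 0, east 0, south 0
  cycle 0: PE[1][1] → acc 0, east 0, south 0
  cycle 1: PE[0][1] → acc 33, east 33, south 6
  cycle 1: PE[1][0] → acc 81, east 81, south 9
  cycle 1: PE[1][1] → acc 0, east 0, south 0
  cycle 2: PE[0][1] → acc 22, east 22, south 5
  cycle 2: PE[1][0] → acc 18, east 18, south 2
  cycle 2: PE[1][1] → acc 117, east 117, south 6
  cycle 3: PE[0][1] → acc 0, east 0, south 0
  cycle 3: PE[1][0] → acc 0, east 0, south 0
  cycle 3: PE[1][1] → acc 48, east 48, south 5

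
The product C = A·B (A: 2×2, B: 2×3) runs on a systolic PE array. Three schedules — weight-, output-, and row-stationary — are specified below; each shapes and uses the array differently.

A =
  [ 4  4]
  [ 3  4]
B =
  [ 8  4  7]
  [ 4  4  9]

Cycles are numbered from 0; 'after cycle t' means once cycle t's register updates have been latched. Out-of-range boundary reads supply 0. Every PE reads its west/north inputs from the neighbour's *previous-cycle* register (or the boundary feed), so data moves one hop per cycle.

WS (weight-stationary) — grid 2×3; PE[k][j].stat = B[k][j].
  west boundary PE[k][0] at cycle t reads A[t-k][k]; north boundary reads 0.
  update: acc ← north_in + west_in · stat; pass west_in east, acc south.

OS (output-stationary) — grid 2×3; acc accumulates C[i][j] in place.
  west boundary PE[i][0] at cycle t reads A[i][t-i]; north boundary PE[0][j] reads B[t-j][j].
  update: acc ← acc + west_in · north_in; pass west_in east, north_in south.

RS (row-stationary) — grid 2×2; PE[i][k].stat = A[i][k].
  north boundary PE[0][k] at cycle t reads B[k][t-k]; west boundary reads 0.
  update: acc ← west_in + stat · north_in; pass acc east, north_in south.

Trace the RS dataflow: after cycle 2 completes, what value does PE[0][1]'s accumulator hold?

Tracing RS — 2×2 array, target PE[0][1]:
  step 0 · PE0,0: acc=32; fwd→32 fwd↓8
  step 0 · PE0,1: acc=0; fwd→0 fwd↓0
  step 1 · PE0,0: acc=16; fwd→16 fwd↓4
  step 1 · PE0,1: acc=48; fwd→48 fwd↓4
  step 2 · PE0,0: acc=28; fwd→28 fwd↓7
  step 2 · PE0,1: acc=32; fwd→32 fwd↓4

PE[0][1].acc = 32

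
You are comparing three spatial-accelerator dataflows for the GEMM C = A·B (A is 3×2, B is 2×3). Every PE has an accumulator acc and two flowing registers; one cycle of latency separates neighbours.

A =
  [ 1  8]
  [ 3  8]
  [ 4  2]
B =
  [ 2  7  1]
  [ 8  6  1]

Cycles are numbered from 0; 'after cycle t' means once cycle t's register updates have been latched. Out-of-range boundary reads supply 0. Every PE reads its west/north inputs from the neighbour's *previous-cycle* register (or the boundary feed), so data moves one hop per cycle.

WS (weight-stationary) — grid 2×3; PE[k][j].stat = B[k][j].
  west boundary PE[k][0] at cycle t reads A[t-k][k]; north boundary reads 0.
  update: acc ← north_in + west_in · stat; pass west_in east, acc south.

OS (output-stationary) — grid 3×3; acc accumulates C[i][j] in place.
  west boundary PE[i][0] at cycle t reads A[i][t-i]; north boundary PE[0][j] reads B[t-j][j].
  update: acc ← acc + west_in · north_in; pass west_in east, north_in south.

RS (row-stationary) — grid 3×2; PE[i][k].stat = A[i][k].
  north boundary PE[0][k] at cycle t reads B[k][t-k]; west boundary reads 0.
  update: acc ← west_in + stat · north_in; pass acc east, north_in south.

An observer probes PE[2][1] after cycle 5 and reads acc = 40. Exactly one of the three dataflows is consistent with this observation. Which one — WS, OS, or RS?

dataflow = OS

WS: PE[2][1] is outside its 2×3 grid.
— OS: 3×3; PE[2][1] trace:
  0: (2,1).acc=0  regs=<0,0>
  1: (2,1).acc=0  regs=<0,0>
  2: (2,1).acc=0  regs=<0,0>
  3: (2,1).acc=28  regs=<4,7>
  4: (2,1).acc=40  regs=<2,6>
  5: (2,1).acc=40  regs=<0,0>
— RS: 3×2; PE[2][1] trace:
  0: (2,1).acc=0  regs=<0,0>
  1: (2,1).acc=0  regs=<0,0>
  2: (2,1).acc=0  regs=<0,0>
  3: (2,1).acc=24  regs=<24,8>
  4: (2,1).acc=40  regs=<40,6>
  5: (2,1).acc=6  regs=<6,1>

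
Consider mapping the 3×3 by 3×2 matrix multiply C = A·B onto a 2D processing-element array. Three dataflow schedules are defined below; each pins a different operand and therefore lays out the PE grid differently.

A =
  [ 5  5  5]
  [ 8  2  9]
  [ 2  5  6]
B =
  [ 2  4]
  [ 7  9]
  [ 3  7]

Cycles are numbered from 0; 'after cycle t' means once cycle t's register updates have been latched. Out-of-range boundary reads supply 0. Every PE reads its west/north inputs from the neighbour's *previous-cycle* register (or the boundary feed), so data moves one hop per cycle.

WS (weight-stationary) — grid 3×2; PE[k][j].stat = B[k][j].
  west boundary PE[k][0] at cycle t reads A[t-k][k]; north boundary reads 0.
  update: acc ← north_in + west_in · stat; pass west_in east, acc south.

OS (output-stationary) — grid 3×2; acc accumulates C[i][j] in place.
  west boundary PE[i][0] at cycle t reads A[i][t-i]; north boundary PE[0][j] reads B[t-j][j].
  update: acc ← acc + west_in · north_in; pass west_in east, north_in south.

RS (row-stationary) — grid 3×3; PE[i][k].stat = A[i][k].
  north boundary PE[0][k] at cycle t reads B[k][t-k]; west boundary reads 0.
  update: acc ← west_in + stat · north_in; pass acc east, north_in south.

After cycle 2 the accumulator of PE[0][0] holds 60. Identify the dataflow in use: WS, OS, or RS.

— WS: 3×2; PE[0][0] trace:
  after 0 — PE[0][0] acc=10, pass-E 5, pass-S 10
  after 1 — PE[0][0] acc=16, pass-E 8, pass-S 16
  after 2 — PE[0][0] acc=4, pass-E 2, pass-S 4
— OS: 3×2; PE[0][0] trace:
  after 0 — PE[0][0] acc=10, pass-E 5, pass-S 2
  after 1 — PE[0][0] acc=45, pass-E 5, pass-S 7
  after 2 — PE[0][0] acc=60, pass-E 5, pass-S 3
— RS: 3×3; PE[0][0] trace:
  after 0 — PE[0][0] acc=10, pass-E 10, pass-S 2
  after 1 — PE[0][0] acc=20, pass-E 20, pass-S 4
  after 2 — PE[0][0] acc=0, pass-E 0, pass-S 0

dataflow = OS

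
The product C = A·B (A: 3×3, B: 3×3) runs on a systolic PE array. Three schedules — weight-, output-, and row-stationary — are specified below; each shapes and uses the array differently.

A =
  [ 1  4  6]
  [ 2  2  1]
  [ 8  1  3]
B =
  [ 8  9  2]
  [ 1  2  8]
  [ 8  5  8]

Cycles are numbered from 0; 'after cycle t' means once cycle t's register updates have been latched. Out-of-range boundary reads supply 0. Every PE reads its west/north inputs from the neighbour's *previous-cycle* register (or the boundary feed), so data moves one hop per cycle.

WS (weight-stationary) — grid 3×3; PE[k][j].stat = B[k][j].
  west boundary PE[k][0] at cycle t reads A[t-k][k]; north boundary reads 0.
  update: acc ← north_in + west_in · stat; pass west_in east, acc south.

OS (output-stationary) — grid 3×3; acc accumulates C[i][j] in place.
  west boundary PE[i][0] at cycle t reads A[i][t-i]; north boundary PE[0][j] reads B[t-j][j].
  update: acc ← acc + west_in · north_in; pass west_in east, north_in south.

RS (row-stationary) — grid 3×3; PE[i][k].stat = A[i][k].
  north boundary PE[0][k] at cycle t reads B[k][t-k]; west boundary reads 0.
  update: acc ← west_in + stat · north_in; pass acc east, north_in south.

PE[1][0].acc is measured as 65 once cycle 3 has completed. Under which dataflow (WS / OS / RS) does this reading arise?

WS (3×3 grid), PE[1][0]:
  step 0 · PE1,0: acc=0; fwd→0 fwd↓0
  step 1 · PE1,0: acc=12; fwd→4 fwd↓12
  step 2 · PE1,0: acc=18; fwd→2 fwd↓18
  step 3 · PE1,0: acc=65; fwd→1 fwd↓65
OS (3×3 grid), PE[1][0]:
  step 0 · PE1,0: acc=0; fwd→0 fwd↓0
  step 1 · PE1,0: acc=16; fwd→2 fwd↓8
  step 2 · PE1,0: acc=18; fwd→2 fwd↓1
  step 3 · PE1,0: acc=26; fwd→1 fwd↓8
RS (3×3 grid), PE[1][0]:
  step 0 · PE1,0: acc=0; fwd→0 fwd↓0
  step 1 · PE1,0: acc=16; fwd→16 fwd↓8
  step 2 · PE1,0: acc=18; fwd→18 fwd↓9
  step 3 · PE1,0: acc=4; fwd→4 fwd↓2

dataflow = WS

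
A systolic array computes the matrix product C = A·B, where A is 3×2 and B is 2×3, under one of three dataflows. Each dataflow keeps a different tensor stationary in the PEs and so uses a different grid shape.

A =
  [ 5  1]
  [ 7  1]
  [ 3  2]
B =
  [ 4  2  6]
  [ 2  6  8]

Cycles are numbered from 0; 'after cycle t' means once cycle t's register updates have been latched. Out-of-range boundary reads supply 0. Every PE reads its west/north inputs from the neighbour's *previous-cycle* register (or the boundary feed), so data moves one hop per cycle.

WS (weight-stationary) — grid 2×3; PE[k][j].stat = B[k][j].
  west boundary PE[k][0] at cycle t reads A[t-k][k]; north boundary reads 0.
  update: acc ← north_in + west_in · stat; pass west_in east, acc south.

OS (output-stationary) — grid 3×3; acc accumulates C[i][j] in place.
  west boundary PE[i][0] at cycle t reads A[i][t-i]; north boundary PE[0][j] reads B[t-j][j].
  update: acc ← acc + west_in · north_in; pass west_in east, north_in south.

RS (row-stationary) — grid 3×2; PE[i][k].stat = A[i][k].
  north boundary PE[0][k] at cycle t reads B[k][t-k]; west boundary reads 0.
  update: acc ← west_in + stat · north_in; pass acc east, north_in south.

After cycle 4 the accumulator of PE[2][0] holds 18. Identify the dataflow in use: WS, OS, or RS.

dataflow = RS

WS (2×3): PE[2][0] does not exist.
Under OS (3×3), PE[2][0]:
  t=0 PE[2][0]: acc=0 h=0 v=0
  t=1 PE[2][0]: acc=0 h=0 v=0
  t=2 PE[2][0]: acc=12 h=3 v=4
  t=3 PE[2][0]: acc=16 h=2 v=2
  t=4 PE[2][0]: acc=16 h=0 v=0
Under RS (3×2), PE[2][0]:
  t=0 PE[2][0]: acc=0 h=0 v=0
  t=1 PE[2][0]: acc=0 h=0 v=0
  t=2 PE[2][0]: acc=12 h=12 v=4
  t=3 PE[2][0]: acc=6 h=6 v=2
  t=4 PE[2][0]: acc=18 h=18 v=6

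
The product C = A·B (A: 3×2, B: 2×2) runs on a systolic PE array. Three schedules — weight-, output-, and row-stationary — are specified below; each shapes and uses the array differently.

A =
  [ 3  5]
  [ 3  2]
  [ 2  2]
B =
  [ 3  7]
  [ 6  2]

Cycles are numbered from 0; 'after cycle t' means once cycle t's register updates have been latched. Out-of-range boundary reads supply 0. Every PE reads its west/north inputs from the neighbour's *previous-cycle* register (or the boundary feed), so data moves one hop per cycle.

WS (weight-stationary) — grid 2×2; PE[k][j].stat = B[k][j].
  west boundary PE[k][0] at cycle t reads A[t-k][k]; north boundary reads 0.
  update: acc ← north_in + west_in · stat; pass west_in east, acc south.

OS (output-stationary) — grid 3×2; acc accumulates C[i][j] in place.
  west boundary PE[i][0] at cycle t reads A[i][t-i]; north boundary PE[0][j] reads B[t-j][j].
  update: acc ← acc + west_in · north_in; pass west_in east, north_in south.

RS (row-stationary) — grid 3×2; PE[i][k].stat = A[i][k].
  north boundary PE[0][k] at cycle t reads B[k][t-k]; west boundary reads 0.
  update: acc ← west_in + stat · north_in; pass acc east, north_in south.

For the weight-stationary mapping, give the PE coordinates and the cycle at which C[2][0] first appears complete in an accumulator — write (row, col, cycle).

(row, col, cycle) = (1, 0, 3)

WS — PE[1][0] is where C[2][0] collects:
  @0  [1,0]  acc 0  |  →0  ↓0
  @1  [1,0]  acc 39  |  →5  ↓39
  @2  [1,0]  acc 21  |  →2  ↓21
  @3  [1,0]  acc 18  |  →2  ↓18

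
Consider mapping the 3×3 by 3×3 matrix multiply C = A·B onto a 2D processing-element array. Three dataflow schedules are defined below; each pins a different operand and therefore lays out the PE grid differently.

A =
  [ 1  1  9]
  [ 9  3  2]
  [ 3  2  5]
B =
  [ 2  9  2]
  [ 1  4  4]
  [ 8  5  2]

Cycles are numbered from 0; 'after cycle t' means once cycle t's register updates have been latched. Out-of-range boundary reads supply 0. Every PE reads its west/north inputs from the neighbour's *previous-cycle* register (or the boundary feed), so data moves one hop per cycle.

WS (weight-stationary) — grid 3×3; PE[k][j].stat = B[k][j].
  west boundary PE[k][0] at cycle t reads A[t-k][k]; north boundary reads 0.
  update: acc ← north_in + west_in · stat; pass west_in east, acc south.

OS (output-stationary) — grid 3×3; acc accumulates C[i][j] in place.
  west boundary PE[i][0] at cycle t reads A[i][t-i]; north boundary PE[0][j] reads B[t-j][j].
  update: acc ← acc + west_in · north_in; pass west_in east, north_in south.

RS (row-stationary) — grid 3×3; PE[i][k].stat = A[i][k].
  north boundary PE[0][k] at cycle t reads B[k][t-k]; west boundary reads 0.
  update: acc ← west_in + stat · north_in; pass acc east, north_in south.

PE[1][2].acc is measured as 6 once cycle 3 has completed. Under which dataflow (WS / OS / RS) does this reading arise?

— WS: 3×3; PE[1][2] trace:
  @0  [1,2]  acc 0  |  →0  ↓0
  @1  [1,2]  acc 0  |  →0  ↓0
  @2  [1,2]  acc 0  |  →0  ↓0
  @3  [1,2]  acc 6  |  →1  ↓6
— OS: 3×3; PE[1][2] trace:
  @0  [1,2]  acc 0  |  →0  ↓0
  @1  [1,2]  acc 0  |  →0  ↓0
  @2  [1,2]  acc 0  |  →0  ↓0
  @3  [1,2]  acc 18  |  →9  ↓2
— RS: 3×3; PE[1][2] trace:
  @0  [1,2]  acc 0  |  →0  ↓0
  @1  [1,2]  acc 0  |  →0  ↓0
  @2  [1,2]  acc 0  |  →0  ↓0
  @3  [1,2]  acc 37  |  →37  ↓8

dataflow = WS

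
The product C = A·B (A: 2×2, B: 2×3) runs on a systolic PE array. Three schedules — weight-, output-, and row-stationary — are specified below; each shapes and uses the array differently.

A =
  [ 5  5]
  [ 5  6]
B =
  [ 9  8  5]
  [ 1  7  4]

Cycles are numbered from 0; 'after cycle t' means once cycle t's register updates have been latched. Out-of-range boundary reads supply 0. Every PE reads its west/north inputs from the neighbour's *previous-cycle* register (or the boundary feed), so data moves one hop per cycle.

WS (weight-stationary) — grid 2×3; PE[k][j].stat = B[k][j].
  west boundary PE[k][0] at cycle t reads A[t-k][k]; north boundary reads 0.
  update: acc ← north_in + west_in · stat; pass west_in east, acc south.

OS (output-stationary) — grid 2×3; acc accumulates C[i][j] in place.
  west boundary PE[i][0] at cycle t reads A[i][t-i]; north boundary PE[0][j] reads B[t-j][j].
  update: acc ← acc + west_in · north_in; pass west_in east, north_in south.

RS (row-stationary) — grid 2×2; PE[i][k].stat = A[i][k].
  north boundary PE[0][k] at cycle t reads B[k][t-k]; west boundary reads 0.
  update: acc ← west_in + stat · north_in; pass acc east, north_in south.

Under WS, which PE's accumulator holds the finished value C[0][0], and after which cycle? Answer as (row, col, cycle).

(row, col, cycle) = (1, 0, 1)

Under WS, C[0][0] lands at PE[1][0]:
  @0  [1,0]  acc 0  |  →0  ↓0
  @1  [1,0]  acc 50  |  →5  ↓50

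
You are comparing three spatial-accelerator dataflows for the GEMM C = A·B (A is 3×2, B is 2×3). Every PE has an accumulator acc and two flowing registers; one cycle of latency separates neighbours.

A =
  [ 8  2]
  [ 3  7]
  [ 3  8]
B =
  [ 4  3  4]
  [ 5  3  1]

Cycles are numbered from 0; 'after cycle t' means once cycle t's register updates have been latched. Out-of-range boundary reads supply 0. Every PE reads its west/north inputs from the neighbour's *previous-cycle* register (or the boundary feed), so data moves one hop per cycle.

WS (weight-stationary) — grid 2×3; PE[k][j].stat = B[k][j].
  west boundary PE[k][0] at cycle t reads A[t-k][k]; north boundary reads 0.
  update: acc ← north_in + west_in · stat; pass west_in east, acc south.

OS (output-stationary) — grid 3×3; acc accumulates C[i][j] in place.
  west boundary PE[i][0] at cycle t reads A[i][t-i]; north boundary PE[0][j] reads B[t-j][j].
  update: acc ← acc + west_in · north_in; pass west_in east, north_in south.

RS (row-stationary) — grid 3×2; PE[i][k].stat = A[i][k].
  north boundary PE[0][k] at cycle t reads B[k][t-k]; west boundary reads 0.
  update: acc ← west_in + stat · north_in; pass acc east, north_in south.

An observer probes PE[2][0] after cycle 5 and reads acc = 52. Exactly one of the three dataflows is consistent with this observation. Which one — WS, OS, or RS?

WS: PE[2][0] is outside its 2×3 grid.
OS [3×3] PE[2][0] across cycles:
  step 0 · PE2,0: acc=0; fwd→0 fwd↓0
  step 1 · PE2,0: acc=0; fwd→0 fwd↓0
  step 2 · PE2,0: acc=12; fwd→3 fwd↓4
  step 3 · PE2,0: acc=52; fwd→8 fwd↓5
  step 4 · PE2,0: acc=52; fwd→0 fwd↓0
  step 5 · PE2,0: acc=52; fwd→0 fwd↓0
RS [3×2] PE[2][0] across cycles:
  step 0 · PE2,0: acc=0; fwd→0 fwd↓0
  step 1 · PE2,0: acc=0; fwd→0 fwd↓0
  step 2 · PE2,0: acc=12; fwd→12 fwd↓4
  step 3 · PE2,0: acc=9; fwd→9 fwd↓3
  step 4 · PE2,0: acc=12; fwd→12 fwd↓4
  step 5 · PE2,0: acc=0; fwd→0 fwd↓0

dataflow = OS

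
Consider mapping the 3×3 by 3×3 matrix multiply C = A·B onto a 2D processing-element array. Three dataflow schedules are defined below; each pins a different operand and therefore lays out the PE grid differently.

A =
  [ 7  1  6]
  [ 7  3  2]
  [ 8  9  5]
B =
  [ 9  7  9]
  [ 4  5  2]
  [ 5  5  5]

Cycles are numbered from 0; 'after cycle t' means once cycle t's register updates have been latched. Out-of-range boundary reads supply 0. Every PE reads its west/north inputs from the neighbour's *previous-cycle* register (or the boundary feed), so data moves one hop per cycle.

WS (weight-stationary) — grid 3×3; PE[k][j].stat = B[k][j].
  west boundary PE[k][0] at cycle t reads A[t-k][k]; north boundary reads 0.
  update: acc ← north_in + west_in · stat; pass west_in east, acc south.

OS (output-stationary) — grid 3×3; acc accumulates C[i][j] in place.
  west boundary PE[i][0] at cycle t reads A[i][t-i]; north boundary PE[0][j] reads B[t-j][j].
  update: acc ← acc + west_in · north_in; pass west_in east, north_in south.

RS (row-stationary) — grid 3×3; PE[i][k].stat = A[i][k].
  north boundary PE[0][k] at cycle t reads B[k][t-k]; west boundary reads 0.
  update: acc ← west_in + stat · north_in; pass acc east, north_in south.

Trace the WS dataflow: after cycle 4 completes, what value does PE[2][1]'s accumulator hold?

PE[2][1].acc = 74

WS 3×3: PE[2][1] cycle-by-cycle (with neighbour feeds):
  c0 r1c1: 0 / 0 / 0
  c0 r2c0: 0 / 0 / 0
  c0 r2c1: 0 / 0 / 0
  c1 r1c1: 0 / 0 / 0
  c1 r2c0: 0 / 0 / 0
  c1 r2c1: 0 / 0 / 0
  c2 r1c1: 54 / 1 / 54
  c2 r2c0: 97 / 6 / 97
  c2 r2c1: 0 / 0 / 0
  c3 r1c1: 64 / 3 / 64
  c3 r2c0: 85 / 2 / 85
  c3 r2c1: 84 / 6 / 84
  c4 r1c1: 101 / 9 / 101
  c4 r2c0: 133 / 5 / 133
  c4 r2c1: 74 / 2 / 74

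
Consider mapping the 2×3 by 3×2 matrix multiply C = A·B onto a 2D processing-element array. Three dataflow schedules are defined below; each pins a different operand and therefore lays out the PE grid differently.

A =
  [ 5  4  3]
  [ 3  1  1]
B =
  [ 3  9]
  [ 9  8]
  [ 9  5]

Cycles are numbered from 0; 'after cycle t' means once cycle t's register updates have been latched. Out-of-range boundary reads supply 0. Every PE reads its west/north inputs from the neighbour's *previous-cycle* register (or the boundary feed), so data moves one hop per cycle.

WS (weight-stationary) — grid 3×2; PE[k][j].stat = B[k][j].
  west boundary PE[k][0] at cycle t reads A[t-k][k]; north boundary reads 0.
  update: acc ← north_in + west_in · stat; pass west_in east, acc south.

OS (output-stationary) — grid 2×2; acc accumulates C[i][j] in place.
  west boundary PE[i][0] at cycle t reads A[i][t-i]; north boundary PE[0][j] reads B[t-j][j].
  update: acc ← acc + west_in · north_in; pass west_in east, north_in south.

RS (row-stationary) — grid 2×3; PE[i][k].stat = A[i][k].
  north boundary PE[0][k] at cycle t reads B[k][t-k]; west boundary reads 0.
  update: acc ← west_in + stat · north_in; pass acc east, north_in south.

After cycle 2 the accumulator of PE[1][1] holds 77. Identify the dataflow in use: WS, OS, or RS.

Under WS (3×2), PE[1][1]:
  [0] (1,1) acc=0 (h:0 v:0)
  [1] (1,1) acc=0 (h:0 v:0)
  [2] (1,1) acc=77 (h:4 v:77)
Under OS (2×2), PE[1][1]:
  [0] (1,1) acc=0 (h:0 v:0)
  [1] (1,1) acc=0 (h:0 v:0)
  [2] (1,1) acc=27 (h:3 v:9)
Under RS (2×3), PE[1][1]:
  [0] (1,1) acc=0 (h:0 v:0)
  [1] (1,1) acc=0 (h:0 v:0)
  [2] (1,1) acc=18 (h:18 v:9)

dataflow = WS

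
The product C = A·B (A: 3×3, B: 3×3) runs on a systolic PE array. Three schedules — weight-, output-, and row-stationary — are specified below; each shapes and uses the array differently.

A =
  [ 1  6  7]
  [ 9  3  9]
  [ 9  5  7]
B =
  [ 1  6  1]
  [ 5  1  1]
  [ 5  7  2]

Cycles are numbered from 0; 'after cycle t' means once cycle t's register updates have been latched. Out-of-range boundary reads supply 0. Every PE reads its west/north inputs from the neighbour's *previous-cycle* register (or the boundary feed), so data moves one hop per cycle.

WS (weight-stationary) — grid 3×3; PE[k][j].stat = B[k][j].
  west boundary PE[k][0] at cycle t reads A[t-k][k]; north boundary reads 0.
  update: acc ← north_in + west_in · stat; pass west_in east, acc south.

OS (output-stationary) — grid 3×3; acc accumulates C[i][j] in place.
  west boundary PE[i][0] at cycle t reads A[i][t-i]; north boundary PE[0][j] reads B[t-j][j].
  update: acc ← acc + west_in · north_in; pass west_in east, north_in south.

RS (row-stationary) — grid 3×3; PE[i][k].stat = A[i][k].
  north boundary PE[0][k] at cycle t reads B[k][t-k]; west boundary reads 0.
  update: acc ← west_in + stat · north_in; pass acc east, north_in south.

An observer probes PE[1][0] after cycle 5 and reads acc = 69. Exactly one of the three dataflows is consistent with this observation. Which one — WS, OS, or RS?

WS (3×3 grid), PE[1][0]:
  c0 r1c0: 0 / 0 / 0
  c1 r1c0: 31 / 6 / 31
  c2 r1c0: 24 / 3 / 24
  c3 r1c0: 34 / 5 / 34
  c4 r1c0: 0 / 0 / 0
  c5 r1c0: 0 / 0 / 0
OS (3×3 grid), PE[1][0]:
  c0 r1c0: 0 / 0 / 0
  c1 r1c0: 9 / 9 / 1
  c2 r1c0: 24 / 3 / 5
  c3 r1c0: 69 / 9 / 5
  c4 r1c0: 69 / 0 / 0
  c5 r1c0: 69 / 0 / 0
RS (3×3 grid), PE[1][0]:
  c0 r1c0: 0 / 0 / 0
  c1 r1c0: 9 / 9 / 1
  c2 r1c0: 54 / 54 / 6
  c3 r1c0: 9 / 9 / 1
  c4 r1c0: 0 / 0 / 0
  c5 r1c0: 0 / 0 / 0

dataflow = OS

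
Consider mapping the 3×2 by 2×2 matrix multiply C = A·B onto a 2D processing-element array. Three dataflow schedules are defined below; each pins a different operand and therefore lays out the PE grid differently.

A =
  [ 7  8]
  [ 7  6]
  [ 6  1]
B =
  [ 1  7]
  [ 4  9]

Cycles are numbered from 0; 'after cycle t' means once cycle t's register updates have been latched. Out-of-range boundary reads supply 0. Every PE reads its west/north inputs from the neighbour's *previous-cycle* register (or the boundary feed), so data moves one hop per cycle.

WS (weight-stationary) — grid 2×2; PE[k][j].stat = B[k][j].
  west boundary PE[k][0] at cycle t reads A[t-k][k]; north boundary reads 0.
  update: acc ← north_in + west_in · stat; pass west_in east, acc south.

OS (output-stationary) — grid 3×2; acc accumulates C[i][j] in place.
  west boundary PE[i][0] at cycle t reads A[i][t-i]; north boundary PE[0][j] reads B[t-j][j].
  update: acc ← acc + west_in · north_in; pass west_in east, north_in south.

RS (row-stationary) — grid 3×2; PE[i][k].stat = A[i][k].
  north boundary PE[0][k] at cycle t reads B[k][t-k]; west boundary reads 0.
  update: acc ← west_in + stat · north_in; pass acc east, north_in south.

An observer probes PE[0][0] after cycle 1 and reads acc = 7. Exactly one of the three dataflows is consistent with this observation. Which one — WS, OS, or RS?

WS [2×2] PE[0][0] across cycles:
  0: (0,0).acc=7  regs=<7,7>
  1: (0,0).acc=7  regs=<7,7>
OS [3×2] PE[0][0] across cycles:
  0: (0,0).acc=7  regs=<7,1>
  1: (0,0).acc=39  regs=<8,4>
RS [3×2] PE[0][0] across cycles:
  0: (0,0).acc=7  regs=<7,1>
  1: (0,0).acc=49  regs=<49,7>

dataflow = WS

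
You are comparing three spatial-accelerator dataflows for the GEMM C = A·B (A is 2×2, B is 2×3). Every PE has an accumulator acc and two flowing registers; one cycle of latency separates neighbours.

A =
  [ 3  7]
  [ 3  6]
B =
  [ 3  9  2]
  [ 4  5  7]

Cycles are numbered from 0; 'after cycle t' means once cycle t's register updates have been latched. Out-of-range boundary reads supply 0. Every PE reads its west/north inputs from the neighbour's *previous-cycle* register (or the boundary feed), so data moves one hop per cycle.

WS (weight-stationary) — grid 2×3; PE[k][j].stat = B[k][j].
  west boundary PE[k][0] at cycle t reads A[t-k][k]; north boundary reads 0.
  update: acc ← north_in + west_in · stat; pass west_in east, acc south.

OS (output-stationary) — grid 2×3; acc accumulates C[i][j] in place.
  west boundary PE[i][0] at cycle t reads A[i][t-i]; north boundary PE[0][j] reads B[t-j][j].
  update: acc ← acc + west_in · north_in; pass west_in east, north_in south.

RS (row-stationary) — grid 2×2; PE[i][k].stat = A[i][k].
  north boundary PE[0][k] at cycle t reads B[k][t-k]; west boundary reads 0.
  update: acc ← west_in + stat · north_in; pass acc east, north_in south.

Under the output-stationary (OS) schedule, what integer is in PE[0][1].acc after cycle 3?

Tracing OS — 2×3 array, target PE[0][1]:
  0: (0,0).acc=9  regs=<3,3>
  0: (0,1).acc=0  regs=<0,0>
  1: (0,0).acc=37  regs=<7,4>
  1: (0,1).acc=27  regs=<3,9>
  2: (0,0).acc=37  regs=<0,0>
  2: (0,1).acc=62  regs=<7,5>
  3: (0,0).acc=37  regs=<0,0>
  3: (0,1).acc=62  regs=<0,0>

PE[0][1].acc = 62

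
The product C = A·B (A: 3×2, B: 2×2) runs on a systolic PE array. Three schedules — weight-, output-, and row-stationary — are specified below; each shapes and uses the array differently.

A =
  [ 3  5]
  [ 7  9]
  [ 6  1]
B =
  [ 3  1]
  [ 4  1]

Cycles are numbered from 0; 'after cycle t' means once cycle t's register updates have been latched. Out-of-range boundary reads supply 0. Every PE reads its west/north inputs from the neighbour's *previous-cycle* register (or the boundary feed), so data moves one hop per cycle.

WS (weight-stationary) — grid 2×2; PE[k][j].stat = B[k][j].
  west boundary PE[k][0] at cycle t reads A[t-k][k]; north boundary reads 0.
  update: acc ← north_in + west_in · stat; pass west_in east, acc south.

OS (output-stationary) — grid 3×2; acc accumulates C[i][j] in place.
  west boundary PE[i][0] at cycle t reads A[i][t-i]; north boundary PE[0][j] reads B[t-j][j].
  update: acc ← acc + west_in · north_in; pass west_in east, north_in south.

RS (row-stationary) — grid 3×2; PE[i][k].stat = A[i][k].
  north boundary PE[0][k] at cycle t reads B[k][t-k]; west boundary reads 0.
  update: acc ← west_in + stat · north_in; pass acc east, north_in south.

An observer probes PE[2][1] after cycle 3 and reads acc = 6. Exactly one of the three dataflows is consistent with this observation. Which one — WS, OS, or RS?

dataflow = OS

WS (2×2): PE[2][1] does not exist.
— OS: 3×2; PE[2][1] trace:
  c0 r2c1: 0 / 0 / 0
  c1 r2c1: 0 / 0 / 0
  c2 r2c1: 0 / 0 / 0
  c3 r2c1: 6 / 6 / 1
— RS: 3×2; PE[2][1] trace:
  c0 r2c1: 0 / 0 / 0
  c1 r2c1: 0 / 0 / 0
  c2 r2c1: 0 / 0 / 0
  c3 r2c1: 22 / 22 / 4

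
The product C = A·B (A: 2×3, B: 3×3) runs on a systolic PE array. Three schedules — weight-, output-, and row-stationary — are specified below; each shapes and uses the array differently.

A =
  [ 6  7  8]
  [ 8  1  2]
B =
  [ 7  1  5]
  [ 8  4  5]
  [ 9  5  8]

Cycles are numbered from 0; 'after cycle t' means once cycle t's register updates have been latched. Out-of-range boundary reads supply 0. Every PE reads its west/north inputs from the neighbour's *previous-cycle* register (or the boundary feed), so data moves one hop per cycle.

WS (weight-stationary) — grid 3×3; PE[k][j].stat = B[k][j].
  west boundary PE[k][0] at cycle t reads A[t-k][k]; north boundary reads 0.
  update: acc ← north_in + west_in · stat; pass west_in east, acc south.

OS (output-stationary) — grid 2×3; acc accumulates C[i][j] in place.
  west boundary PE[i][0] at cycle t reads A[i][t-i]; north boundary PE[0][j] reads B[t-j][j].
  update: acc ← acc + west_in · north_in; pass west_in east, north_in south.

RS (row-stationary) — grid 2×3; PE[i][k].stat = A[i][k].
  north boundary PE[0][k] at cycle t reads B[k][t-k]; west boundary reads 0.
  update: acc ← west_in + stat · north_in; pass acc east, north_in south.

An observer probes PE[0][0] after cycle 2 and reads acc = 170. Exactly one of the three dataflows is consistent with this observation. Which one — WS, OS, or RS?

dataflow = OS

WS [3×3] PE[0][0] across cycles:
  [0] (0,0) acc=42 (h:6 v:42)
  [1] (0,0) acc=56 (h:8 v:56)
  [2] (0,0) acc=0 (h:0 v:0)
OS [2×3] PE[0][0] across cycles:
  [0] (0,0) acc=42 (h:6 v:7)
  [1] (0,0) acc=98 (h:7 v:8)
  [2] (0,0) acc=170 (h:8 v:9)
RS [2×3] PE[0][0] across cycles:
  [0] (0,0) acc=42 (h:42 v:7)
  [1] (0,0) acc=6 (h:6 v:1)
  [2] (0,0) acc=30 (h:30 v:5)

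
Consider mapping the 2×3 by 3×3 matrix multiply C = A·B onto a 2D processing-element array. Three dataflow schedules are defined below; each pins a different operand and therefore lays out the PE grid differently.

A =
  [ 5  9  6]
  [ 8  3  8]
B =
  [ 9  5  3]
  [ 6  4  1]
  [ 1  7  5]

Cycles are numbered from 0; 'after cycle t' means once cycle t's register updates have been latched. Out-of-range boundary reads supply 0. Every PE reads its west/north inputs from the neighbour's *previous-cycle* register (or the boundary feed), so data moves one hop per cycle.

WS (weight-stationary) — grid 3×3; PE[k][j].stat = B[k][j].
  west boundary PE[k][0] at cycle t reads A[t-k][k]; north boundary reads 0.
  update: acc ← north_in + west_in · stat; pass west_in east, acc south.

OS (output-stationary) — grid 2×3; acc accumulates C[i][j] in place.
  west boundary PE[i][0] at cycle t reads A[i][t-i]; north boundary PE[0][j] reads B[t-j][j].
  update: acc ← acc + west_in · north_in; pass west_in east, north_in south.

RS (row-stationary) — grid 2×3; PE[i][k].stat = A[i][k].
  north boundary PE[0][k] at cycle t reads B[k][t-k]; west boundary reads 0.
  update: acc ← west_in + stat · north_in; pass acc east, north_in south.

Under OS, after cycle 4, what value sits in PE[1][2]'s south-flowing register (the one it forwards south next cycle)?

register = 1

OS 2×3: PE[1][2] cycle-by-cycle (with neighbour feeds):
  cycle 0: PE[0][2] → acc 0, east 0, south 0
  cycle 0: PE[1][1] → acc 0, east 0, south 0
  cycle 0: PE[1][2] → acc 0, east 0, south 0
  cycle 1: PE[0][2] → acc 0, east 0, south 0
  cycle 1: PE[1][1] → acc 0, east 0, south 0
  cycle 1: PE[1][2] → acc 0, east 0, south 0
  cycle 2: PE[0][2] → acc 15, east 5, south 3
  cycle 2: PE[1][1] → acc 40, east 8, south 5
  cycle 2: PE[1][2] → acc 0, east 0, south 0
  cycle 3: PE[0][2] → acc 24, east 9, south 1
  cycle 3: PE[1][1] → acc 52, east 3, south 4
  cycle 3: PE[1][2] → acc 24, east 8, south 3
  cycle 4: PE[0][2] → acc 54, east 6, south 5
  cycle 4: PE[1][1] → acc 108, east 8, south 7
  cycle 4: PE[1][2] → acc 27, east 3, south 1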